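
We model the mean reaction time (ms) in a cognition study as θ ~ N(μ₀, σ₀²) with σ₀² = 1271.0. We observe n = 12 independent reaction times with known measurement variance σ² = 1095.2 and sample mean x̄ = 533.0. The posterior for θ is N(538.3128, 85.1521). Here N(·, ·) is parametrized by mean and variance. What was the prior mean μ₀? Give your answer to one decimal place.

μ₀ = 612.3

The posterior mean is a precision-weighted average: μ_n = (τ₀μ₀ + τ_data·x̄)/(τ₀+τ_data), with τ₀=1/σ₀² and τ_data=n/σ².
Here τ₀ = 1/1271.0 = 0.000787 and τ_data = 12/1095.2 = 0.010957, so τ_n = 0.011744.
Rearranging for μ₀: μ₀ = (μ_n·τ_n − τ_data·x̄)/τ₀ = (538.3128·0.011744 − 0.010957·533.0) / 0.000787 = 0.481865/0.000787 ≈ 612.3.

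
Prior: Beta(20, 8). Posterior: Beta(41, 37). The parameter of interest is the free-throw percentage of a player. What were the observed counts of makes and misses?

Under Beta–binomial conjugacy the posterior parameters are (a+s, b+f).
So s = 41 − 20 = 21 and f = 37 − 8 = 29.

21 makes and 29 misses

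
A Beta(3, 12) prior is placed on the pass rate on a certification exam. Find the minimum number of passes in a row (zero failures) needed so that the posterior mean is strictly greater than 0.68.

k = 23

After k passes and 0 failures the posterior is Beta(3+k, 12), with mean (3+k)/(3+12+k).
Set (3+k)/(15+k) > 0.68 and solve: k > (0.68·15 − 3)/(1 − 0.68) = 22.500.
The smallest integer exceeding 22.500 is 23, and checking k=23: (26)/(38) = 0.6842 > 0.68.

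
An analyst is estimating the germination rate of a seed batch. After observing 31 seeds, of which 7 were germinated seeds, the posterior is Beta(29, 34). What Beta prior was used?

Beta(22, 10)

Under Beta–binomial conjugacy the posterior parameters are (a+s, b+f).
So a = 29 − 7 = 22 and b = 34 − 24 = 10.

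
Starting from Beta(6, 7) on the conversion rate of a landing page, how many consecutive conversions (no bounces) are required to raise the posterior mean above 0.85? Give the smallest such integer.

k = 34

After k conversions and 0 bounces the posterior is Beta(6+k, 7), with mean (6+k)/(6+7+k).
Set (6+k)/(13+k) > 0.85 and solve: k > (0.85·13 − 6)/(1 − 0.85) = 33.667.
The smallest integer exceeding 33.667 is 34, and checking k=34: (40)/(47) = 0.8511 > 0.85.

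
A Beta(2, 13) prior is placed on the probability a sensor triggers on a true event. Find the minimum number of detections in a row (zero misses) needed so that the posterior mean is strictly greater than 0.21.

After k detections and 0 misses the posterior is Beta(2+k, 13), with mean (2+k)/(2+13+k).
Set (2+k)/(15+k) > 0.21 and solve: k > (0.21·15 − 2)/(1 − 0.21) = 1.456.
The smallest integer exceeding 1.456 is 2.

k = 2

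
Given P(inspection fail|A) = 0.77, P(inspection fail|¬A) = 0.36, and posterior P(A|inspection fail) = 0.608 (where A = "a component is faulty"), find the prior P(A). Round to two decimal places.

P(A) = 0.42

In odds form, posterior odds = prior odds × likelihood ratio, so prior odds = posterior odds ÷ LR.
Posterior odds = 0.608/(1−0.608) = 1.5510. LR = 0.77/0.36 = 2.1389.
Prior odds = 1.5510/2.1389 = 0.7251, so P(A) = 0.7251/(1+0.7251) ≈ 0.42.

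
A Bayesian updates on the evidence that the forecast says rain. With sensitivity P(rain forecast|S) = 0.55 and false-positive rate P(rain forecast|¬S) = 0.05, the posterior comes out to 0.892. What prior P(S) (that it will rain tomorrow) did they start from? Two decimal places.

P(S) = 0.43

In odds form, posterior odds = prior odds × likelihood ratio, so prior odds = posterior odds ÷ LR.
Posterior odds = 0.892/(1−0.892) = 8.2593. LR = 0.55/0.05 = 11.0000.
Prior odds = 8.2593/11.0000 = 0.7508, so P(S) = 0.7508/(1+0.7508) ≈ 0.43.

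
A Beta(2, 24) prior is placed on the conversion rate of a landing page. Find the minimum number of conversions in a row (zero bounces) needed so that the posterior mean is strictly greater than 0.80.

k = 95

After k conversions and 0 bounces the posterior is Beta(2+k, 24), with mean (2+k)/(2+24+k).
Set (2+k)/(26+k) > 0.80 and solve: k > (0.80·26 − 2)/(1 − 0.80) = 94.000.
The smallest integer exceeding 94.000 is 95, and checking k=95: (97)/(121) = 0.8017 > 0.80.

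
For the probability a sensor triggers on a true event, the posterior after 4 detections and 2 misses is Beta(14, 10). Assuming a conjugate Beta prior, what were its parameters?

A Beta(α, β) prior with s successes and f failures in binomial data gives a Beta(α+s, β+f) posterior.
Subtract the data counts: 14−4=10, 10−2=8.

Beta(10, 8)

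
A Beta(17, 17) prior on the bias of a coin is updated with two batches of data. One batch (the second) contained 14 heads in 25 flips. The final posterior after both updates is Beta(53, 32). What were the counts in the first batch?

Sequential conjugate updates are equivalent to a single update on the pooled data, so total successes = posterior α − prior α and total failures = posterior β − prior β.
Total across both batches: 53−17=36 heads, 32−17=15 tails.
Subtract the second batch: 36−14=22 heads and 15−11=4 tails.

22 heads and 4 tails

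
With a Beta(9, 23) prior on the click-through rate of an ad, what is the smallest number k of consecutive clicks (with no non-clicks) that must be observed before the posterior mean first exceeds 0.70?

k = 45

After k clicks and 0 non-clicks the posterior is Beta(9+k, 23), with mean (9+k)/(9+23+k).
Set (9+k)/(32+k) > 0.70 and solve: k > (0.70·32 − 9)/(1 − 0.70) = 44.667.
The smallest integer exceeding 44.667 is 45, and checking k=45: (54)/(77) = 0.7013 > 0.70.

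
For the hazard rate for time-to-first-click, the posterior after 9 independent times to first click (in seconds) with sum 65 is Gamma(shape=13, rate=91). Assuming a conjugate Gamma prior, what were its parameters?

Gamma–exponential conjugacy: posterior shape = α + n, posterior rate = β + Σtᵢ.
So α = 13 − 9 = 4 and β = 91 − 65 = 26.

Gamma(shape=4, rate=26)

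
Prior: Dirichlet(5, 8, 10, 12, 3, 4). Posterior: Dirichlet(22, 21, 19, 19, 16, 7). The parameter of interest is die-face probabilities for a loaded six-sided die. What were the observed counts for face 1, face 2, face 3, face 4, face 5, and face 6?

For a Dirichlet(α) prior with multinomial counts c, the posterior is Dirichlet(α + c) componentwise.
Counts are posterior − prior componentwise: 22−5=17, 21−8=13, 19−10=9, 19−12=7, 16−3=13, 7−4=3.

counts (17, 13, 9, 7, 13, 3)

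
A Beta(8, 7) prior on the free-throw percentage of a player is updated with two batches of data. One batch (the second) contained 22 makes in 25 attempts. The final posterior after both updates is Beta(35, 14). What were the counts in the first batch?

Sequential conjugate updates are equivalent to a single update on the pooled data, so total successes = posterior α − prior α and total failures = posterior β − prior β.
Total across both batches: 35−8=27 makes, 14−7=7 misses.
Subtract the second batch: 27−22=5 makes and 7−3=4 misses.

5 makes and 4 misses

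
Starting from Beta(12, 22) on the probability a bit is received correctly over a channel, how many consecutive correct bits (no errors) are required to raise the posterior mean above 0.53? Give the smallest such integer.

After k correct bits and 0 errors the posterior is Beta(12+k, 22), with mean (12+k)/(12+22+k).
Set (12+k)/(34+k) > 0.53 and solve: k > (0.53·34 − 12)/(1 − 0.53) = 12.809.
The smallest integer exceeding 12.809 is 13, and checking k=13: (25)/(47) = 0.5319 > 0.53.

k = 13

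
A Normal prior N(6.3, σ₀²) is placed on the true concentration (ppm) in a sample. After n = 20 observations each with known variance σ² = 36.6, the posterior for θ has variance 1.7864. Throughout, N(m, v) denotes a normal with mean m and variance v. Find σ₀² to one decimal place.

σ₀² = 75.0

For the Normal–Normal model with known σ², precisions add: τ_n = τ₀ + n/σ².
So 1/σ₀² = 1/1.7864 − 20/36.6 = 0.559785 − 0.546448 = 0.013337.
Hence σ₀² = 1/0.013337 ≈ 75.0.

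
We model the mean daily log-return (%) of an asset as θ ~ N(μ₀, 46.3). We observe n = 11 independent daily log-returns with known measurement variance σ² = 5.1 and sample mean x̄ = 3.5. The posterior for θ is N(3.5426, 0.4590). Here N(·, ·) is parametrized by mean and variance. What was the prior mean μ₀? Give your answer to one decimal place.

μ₀ = 7.8

With known observation variance, the Normal–Normal posterior has precision τ_n = τ₀ + n/σ² and mean μ_n = (τ₀μ₀ + (n/σ²)x̄)/τ_n.
Here τ₀ = 1/46.3 = 0.021598 and τ_data = 11/5.1 = 2.156863, so τ_n = 2.178461.
Rearranging for μ₀: μ₀ = (μ_n·τ_n − τ_data·x̄)/τ₀ = (3.5426·2.178461 − 2.156863·3.5) / 0.021598 = 0.168395/0.021598 ≈ 7.8.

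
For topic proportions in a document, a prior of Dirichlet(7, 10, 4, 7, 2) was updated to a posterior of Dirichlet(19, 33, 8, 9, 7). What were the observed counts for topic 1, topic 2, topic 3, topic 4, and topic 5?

For a Dirichlet(α) prior with multinomial counts c, the posterior is Dirichlet(α + c) componentwise.
Counts are posterior − prior componentwise: 19−7=12, 33−10=23, 8−4=4, 9−7=2, 7−2=5.

counts (12, 23, 4, 2, 5)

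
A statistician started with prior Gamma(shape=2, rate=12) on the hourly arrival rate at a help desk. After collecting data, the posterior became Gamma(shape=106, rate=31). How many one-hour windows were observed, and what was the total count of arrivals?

n = 19 one-hour windows with total 104 arrivals

Gamma–Poisson conjugacy: posterior shape = α + Σxᵢ, posterior rate = β + n.
Matching: Σxᵢ = 106 − 2 = 104 and n = 31 − 12 = 19.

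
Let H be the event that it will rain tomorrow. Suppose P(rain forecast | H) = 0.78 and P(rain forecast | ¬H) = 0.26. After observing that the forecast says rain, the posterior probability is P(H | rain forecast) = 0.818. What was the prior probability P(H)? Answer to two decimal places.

Bayes' rule in odds form gives O(H|E) = O(H)·[P(E|H)/P(E|¬H)], hence O(H) = O(H|E)/LR.
Posterior odds = 0.818/(1−0.818) = 4.4945. LR = 0.78/0.26 = 3.0000.
Prior odds = 4.4945/3.0000 = 1.4982, so P(H) = 1.4982/(1+1.4982) ≈ 0.60.

P(H) = 0.60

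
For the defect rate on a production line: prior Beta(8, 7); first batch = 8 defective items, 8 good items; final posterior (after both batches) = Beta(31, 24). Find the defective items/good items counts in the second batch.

15 defective items and 9 good items

Because Beta–binomial updating is additive in the counts, the combined data contributed (α_post−α_prior, β_post−β_prior) successes and failures.
Total across both batches: 31−8=23 defective items, 24−7=17 good items.
Subtract the first batch: 23−8=15 defective items and 17−8=9 good items.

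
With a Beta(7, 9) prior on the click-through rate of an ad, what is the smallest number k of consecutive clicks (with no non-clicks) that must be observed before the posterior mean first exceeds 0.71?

After k clicks and 0 non-clicks the posterior is Beta(7+k, 9), with mean (7+k)/(7+9+k).
Set (7+k)/(16+k) > 0.71 and solve: k > (0.71·16 − 7)/(1 − 0.71) = 15.034.
The smallest integer exceeding 15.034 is 16.

k = 16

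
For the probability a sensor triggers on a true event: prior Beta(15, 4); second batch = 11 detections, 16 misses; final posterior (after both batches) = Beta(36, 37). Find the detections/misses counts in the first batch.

10 detections and 17 misses

Sequential conjugate updates are equivalent to a single update on the pooled data, so total successes = posterior α − prior α and total failures = posterior β − prior β.
Total across both batches: 36−15=21 detections, 37−4=33 misses.
Subtract the second batch: 21−11=10 detections and 33−16=17 misses.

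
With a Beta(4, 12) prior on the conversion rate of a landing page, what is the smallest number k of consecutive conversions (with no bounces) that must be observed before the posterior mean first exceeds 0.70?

After k conversions and 0 bounces the posterior is Beta(4+k, 12), with mean (4+k)/(4+12+k).
Set (4+k)/(16+k) > 0.70 and solve: k > (0.70·16 − 4)/(1 − 0.70) = 24.000.
The smallest integer exceeding 24.000 is 25.

k = 25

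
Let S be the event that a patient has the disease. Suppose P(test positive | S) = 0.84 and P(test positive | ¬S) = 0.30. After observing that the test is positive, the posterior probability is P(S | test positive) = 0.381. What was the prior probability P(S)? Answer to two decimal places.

Bayes' rule in odds form gives O(S|E) = O(S)·[P(E|S)/P(E|¬S)], hence O(S) = O(S|E)/LR.
Posterior odds = 0.381/(1−0.381) = 0.6155. LR = 0.84/0.30 = 2.8000.
Prior odds = 0.6155/2.8000 = 0.2198, so P(S) = 0.2198/(1+0.2198) ≈ 0.18.

P(S) = 0.18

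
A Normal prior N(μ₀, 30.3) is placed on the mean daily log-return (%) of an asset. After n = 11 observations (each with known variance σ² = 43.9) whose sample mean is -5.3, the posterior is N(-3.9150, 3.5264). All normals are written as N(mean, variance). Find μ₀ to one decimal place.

The posterior mean is a precision-weighted average: μ_n = (τ₀μ₀ + τ_data·x̄)/(τ₀+τ_data), with τ₀=1/σ₀² and τ_data=n/σ².
Here τ₀ = 1/30.3 = 0.033003 and τ_data = 11/43.9 = 0.250569, so τ_n = 0.283572.
Rearranging for μ₀: μ₀ = (μ_n·τ_n − τ_data·x̄)/τ₀ = (-3.9150·0.283572 − 0.250569·-5.3) / 0.033003 = 0.217831/0.033003 ≈ 6.6.

μ₀ = 6.6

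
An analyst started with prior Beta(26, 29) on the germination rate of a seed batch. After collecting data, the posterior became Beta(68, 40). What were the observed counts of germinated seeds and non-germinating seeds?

42 germinated seeds and 11 non-germinating seeds

Under Beta–binomial conjugacy the posterior parameters are (a+s, b+f).
Match parameters: s=68−26=42, f=40−29=11.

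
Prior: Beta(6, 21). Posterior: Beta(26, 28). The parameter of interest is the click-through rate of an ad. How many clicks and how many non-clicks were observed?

A Beta(a, b) prior with s successes and f failures in binomial data gives a Beta(a+s, b+f) posterior.
Match parameters: s=26−6=20, f=28−21=7.

20 clicks and 7 non-clicks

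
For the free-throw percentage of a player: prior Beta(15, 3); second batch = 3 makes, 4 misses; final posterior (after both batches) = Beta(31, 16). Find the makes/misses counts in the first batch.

13 makes and 9 misses

Sequential conjugate updates are equivalent to a single update on the pooled data, so total successes = posterior α − prior α and total failures = posterior β − prior β.
Total across both batches: 31−15=16 makes, 16−3=13 misses.
Subtract the second batch: 16−3=13 makes and 13−4=9 misses.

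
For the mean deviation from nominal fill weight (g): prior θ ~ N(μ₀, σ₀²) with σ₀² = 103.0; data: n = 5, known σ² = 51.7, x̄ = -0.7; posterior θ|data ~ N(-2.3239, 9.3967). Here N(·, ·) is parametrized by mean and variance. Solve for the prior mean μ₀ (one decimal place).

With known observation variance, the Normal–Normal posterior has precision τ_n = τ₀ + n/σ² and mean μ_n = (τ₀μ₀ + (n/σ²)x̄)/τ_n.
Here τ₀ = 1/103.0 = 0.009709 and τ_data = 5/51.7 = 0.096712, so τ_n = 0.106421.
Rearranging for μ₀: μ₀ = (μ_n·τ_n − τ_data·x̄)/τ₀ = (-2.3239·0.106421 − 0.096712·-0.7) / 0.009709 = -0.179613/0.009709 ≈ -18.5.

μ₀ = -18.5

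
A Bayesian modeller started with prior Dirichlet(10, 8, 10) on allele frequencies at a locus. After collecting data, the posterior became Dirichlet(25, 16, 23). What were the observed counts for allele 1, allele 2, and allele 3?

For a Dirichlet(α) prior with multinomial counts c, the posterior is Dirichlet(α + c) componentwise.
Counts are posterior − prior componentwise: 25−10=15, 16−8=8, 23−10=13.

counts (15, 8, 13)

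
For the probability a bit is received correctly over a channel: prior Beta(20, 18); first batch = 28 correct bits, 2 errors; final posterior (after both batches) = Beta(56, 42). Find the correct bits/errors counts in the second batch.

8 correct bits and 22 errors

Sequential conjugate updates are equivalent to a single update on the pooled data, so total successes = posterior α − prior α and total failures = posterior β − prior β.
Total across both batches: 56−20=36 correct bits, 42−18=24 errors.
Subtract the first batch: 36−28=8 correct bits and 24−2=22 errors.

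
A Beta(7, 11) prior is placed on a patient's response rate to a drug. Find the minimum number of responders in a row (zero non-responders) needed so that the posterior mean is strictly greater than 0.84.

k = 51

After k responders and 0 non-responders the posterior is Beta(7+k, 11), with mean (7+k)/(7+11+k).
Set (7+k)/(18+k) > 0.84 and solve: k > (0.84·18 − 7)/(1 − 0.84) = 50.750.
The smallest integer exceeding 50.750 is 51.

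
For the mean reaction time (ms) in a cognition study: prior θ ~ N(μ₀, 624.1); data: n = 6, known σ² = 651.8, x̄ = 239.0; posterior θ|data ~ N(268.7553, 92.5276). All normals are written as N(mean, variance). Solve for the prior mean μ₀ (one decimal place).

μ₀ = 439.7

The posterior mean is a precision-weighted average: μ_n = (τ₀μ₀ + τ_data·x̄)/(τ₀+τ_data), with τ₀=1/σ₀² and τ_data=n/σ².
Here τ₀ = 1/624.1 = 0.001602 and τ_data = 6/651.8 = 0.009205, so τ_n = 0.010807.
Rearranging for μ₀: μ₀ = (μ_n·τ_n − τ_data·x̄)/τ₀ = (268.7553·0.010807 − 0.009205·239.0) / 0.001602 = 0.704444/0.001602 ≈ 439.7.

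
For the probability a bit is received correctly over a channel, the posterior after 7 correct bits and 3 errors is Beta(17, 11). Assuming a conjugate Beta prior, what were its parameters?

Beta(10, 8)

A Beta(α, β) prior with s successes and f failures in binomial data gives a Beta(α+s, β+f) posterior.
Subtract the data counts: 17−7=10, 11−3=8.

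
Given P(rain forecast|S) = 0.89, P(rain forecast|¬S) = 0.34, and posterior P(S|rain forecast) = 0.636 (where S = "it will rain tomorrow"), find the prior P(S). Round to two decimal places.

Bayes' rule in odds form gives O(S|E) = O(S)·[P(E|S)/P(E|¬S)], hence O(S) = O(S|E)/LR.
Posterior odds = 0.636/(1−0.636) = 1.7473. LR = 0.89/0.34 = 2.6176.
Prior odds = 1.7473/2.6176 = 0.6675, so P(S) = 0.6675/(1+0.6675) ≈ 0.40.

P(S) = 0.40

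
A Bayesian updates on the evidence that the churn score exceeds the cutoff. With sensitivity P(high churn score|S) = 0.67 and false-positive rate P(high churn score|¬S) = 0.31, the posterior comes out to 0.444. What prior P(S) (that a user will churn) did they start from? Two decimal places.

In odds form, posterior odds = prior odds × likelihood ratio, so prior odds = posterior odds ÷ LR.
Posterior odds = 0.444/(1−0.444) = 0.7986. LR = 0.67/0.31 = 2.1613.
Prior odds = 0.7986/2.1613 = 0.3695, so P(S) = 0.3695/(1+0.3695) ≈ 0.27.

P(S) = 0.27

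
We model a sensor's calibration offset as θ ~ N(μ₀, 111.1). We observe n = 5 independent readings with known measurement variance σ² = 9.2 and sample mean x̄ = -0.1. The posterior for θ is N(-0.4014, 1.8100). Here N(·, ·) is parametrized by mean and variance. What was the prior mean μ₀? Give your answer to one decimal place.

μ₀ = -18.6

The posterior mean is a precision-weighted average: μ_n = (τ₀μ₀ + τ_data·x̄)/(τ₀+τ_data), with τ₀=1/σ₀² and τ_data=n/σ².
Here τ₀ = 1/111.1 = 0.009001 and τ_data = 5/9.2 = 0.543478, so τ_n = 0.552479.
Rearranging for μ₀: μ₀ = (μ_n·τ_n − τ_data·x̄)/τ₀ = (-0.4014·0.552479 − 0.543478·-0.1) / 0.009001 = -0.167417/0.009001 ≈ -18.6.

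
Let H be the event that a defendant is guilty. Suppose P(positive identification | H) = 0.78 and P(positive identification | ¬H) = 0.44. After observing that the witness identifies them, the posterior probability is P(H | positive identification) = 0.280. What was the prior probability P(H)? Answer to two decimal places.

P(H) = 0.18

Bayes' rule in odds form gives O(H|E) = O(H)·[P(E|H)/P(E|¬H)], hence O(H) = O(H|E)/LR.
Posterior odds = 0.280/(1−0.280) = 0.3889. LR = 0.78/0.44 = 1.7727.
Prior odds = 0.3889/1.7727 = 0.2194, so P(H) = 0.2194/(1+0.2194) ≈ 0.18.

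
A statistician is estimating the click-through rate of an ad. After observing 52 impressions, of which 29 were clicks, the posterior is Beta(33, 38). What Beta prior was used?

Under Beta–binomial conjugacy the posterior parameters are (a+s, b+f).
Subtract the data counts: 33−29=4, 38−23=15.

Beta(4, 15)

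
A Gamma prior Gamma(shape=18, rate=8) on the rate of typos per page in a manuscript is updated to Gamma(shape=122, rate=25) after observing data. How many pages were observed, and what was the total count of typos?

A Gamma(α, β) prior (rate parametrization) on a Poisson rate with n observations summing to S gives posterior Gamma(α+S, β+n).
Matching: Σxᵢ = 122 − 18 = 104 and n = 25 − 8 = 17.

n = 17 pages with total 104 typos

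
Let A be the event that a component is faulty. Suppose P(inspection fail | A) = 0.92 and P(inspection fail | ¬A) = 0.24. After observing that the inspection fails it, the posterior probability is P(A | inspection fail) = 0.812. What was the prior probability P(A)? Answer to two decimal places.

In odds form, posterior odds = prior odds × likelihood ratio, so prior odds = posterior odds ÷ LR.
Posterior odds = 0.812/(1−0.812) = 4.3191. LR = 0.92/0.24 = 3.8333.
Prior odds = 4.3191/3.8333 = 1.1267, so P(A) = 1.1267/(1+1.1267) ≈ 0.53.

P(A) = 0.53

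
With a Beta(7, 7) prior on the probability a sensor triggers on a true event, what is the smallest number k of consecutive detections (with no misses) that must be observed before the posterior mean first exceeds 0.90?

k = 57

After k detections and 0 misses the posterior is Beta(7+k, 7), with mean (7+k)/(7+7+k).
Set (7+k)/(14+k) > 0.90 and solve: k > (0.90·14 − 7)/(1 − 0.90) = 56.000.
The smallest integer exceeding 56.000 is 57.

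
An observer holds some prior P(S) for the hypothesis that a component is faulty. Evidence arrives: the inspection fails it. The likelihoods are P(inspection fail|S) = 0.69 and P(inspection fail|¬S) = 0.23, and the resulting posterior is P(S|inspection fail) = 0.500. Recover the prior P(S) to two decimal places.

In odds form, posterior odds = prior odds × likelihood ratio, so prior odds = posterior odds ÷ LR.
Posterior odds = 0.500/(1−0.500) = 1.0000. LR = 0.69/0.23 = 3.0000.
Prior odds = 1.0000/3.0000 = 0.3333, so P(S) = 0.3333/(1+0.3333) ≈ 0.25.

P(S) = 0.25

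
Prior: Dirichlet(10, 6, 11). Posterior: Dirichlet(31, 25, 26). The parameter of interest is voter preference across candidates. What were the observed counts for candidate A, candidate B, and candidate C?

For a Dirichlet(α) prior with multinomial counts c, the posterior is Dirichlet(α + c) componentwise.
Counts are posterior − prior componentwise: 31−10=21, 25−6=19, 26−11=15.

counts (21, 19, 15)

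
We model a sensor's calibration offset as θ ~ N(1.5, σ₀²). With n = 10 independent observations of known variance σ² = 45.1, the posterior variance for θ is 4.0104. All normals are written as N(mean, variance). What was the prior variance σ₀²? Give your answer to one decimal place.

σ₀² = 36.2

Posterior precision equals prior precision plus data precision: 1/σ_n² = 1/σ₀² + n/σ².
So 1/σ₀² = 1/4.0104 − 10/45.1 = 0.249352 − 0.221729 = 0.027623.
Hence σ₀² = 1/0.027623 ≈ 36.2.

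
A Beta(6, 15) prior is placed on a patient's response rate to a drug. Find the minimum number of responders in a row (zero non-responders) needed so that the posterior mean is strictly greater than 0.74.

k = 37

After k responders and 0 non-responders the posterior is Beta(6+k, 15), with mean (6+k)/(6+15+k).
Set (6+k)/(21+k) > 0.74 and solve: k > (0.74·21 − 6)/(1 − 0.74) = 36.692.
The smallest integer exceeding 36.692 is 37.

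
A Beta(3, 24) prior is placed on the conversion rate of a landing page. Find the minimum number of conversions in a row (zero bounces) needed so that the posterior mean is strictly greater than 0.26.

k = 6

After k conversions and 0 bounces the posterior is Beta(3+k, 24), with mean (3+k)/(3+24+k).
Set (3+k)/(27+k) > 0.26 and solve: k > (0.26·27 − 3)/(1 − 0.26) = 5.432.
The smallest integer exceeding 5.432 is 6.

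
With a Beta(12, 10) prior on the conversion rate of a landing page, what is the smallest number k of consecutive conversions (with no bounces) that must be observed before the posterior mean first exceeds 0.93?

k = 121

After k conversions and 0 bounces the posterior is Beta(12+k, 10), with mean (12+k)/(12+10+k).
Set (12+k)/(22+k) > 0.93 and solve: k > (0.93·22 − 12)/(1 − 0.93) = 120.857.
The smallest integer exceeding 120.857 is 121, and checking k=121: (133)/(143) = 0.9301 > 0.93.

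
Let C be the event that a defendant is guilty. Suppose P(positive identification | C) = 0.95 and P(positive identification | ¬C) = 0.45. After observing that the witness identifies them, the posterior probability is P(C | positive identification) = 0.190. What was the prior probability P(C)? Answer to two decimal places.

P(C) = 0.10

Bayes' rule in odds form gives O(C|E) = O(C)·[P(E|C)/P(E|¬C)], hence O(C) = O(C|E)/LR.
Posterior odds = 0.190/(1−0.190) = 0.2346. LR = 0.95/0.45 = 2.1111.
Prior odds = 0.2346/2.1111 = 0.1111, so P(C) = 0.1111/(1+0.1111) ≈ 0.10.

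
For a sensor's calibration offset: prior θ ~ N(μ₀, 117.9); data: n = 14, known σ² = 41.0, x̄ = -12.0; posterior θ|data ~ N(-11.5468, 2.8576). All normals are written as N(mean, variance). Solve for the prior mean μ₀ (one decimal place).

The posterior mean is a precision-weighted average: μ_n = (τ₀μ₀ + τ_data·x̄)/(τ₀+τ_data), with τ₀=1/σ₀² and τ_data=n/σ².
Here τ₀ = 1/117.9 = 0.008482 and τ_data = 14/41.0 = 0.341463, so τ_n = 0.349945.
Rearranging for μ₀: μ₀ = (μ_n·τ_n − τ_data·x̄)/τ₀ = (-11.5468·0.349945 − 0.341463·-12.0) / 0.008482 = 0.056811/0.008482 ≈ 6.7.

μ₀ = 6.7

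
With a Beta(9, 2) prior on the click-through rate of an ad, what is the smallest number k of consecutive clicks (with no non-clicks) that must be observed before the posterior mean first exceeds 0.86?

After k clicks and 0 non-clicks the posterior is Beta(9+k, 2), with mean (9+k)/(9+2+k).
Set (9+k)/(11+k) > 0.86 and solve: k > (0.86·11 − 9)/(1 − 0.86) = 3.286.
The smallest integer exceeding 3.286 is 4.

k = 4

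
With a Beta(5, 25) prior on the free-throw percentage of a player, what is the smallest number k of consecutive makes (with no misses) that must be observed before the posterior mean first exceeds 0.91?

k = 248

After k makes and 0 misses the posterior is Beta(5+k, 25), with mean (5+k)/(5+25+k).
Set (5+k)/(30+k) > 0.91 and solve: k > (0.91·30 − 5)/(1 − 0.91) = 247.778.
The smallest integer exceeding 247.778 is 248, and checking k=248: (253)/(278) = 0.9101 > 0.91.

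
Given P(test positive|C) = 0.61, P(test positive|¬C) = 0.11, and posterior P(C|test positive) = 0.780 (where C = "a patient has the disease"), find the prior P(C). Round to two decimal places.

Bayes' rule in odds form gives O(C|E) = O(C)·[P(E|C)/P(E|¬C)], hence O(C) = O(C|E)/LR.
Posterior odds = 0.780/(1−0.780) = 3.5455. LR = 0.61/0.11 = 5.5455.
Prior odds = 3.5455/5.5455 = 0.6393, so P(C) = 0.6393/(1+0.6393) ≈ 0.39.

P(C) = 0.39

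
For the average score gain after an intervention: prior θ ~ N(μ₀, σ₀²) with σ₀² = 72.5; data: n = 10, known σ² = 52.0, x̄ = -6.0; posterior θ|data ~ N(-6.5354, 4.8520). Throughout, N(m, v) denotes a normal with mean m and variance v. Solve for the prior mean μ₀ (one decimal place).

μ₀ = -14.0

The posterior mean is a precision-weighted average: μ_n = (τ₀μ₀ + τ_data·x̄)/(τ₀+τ_data), with τ₀=1/σ₀² and τ_data=n/σ².
Here τ₀ = 1/72.5 = 0.013793 and τ_data = 10/52.0 = 0.192308, so τ_n = 0.206101.
Rearranging for μ₀: μ₀ = (μ_n·τ_n − τ_data·x̄)/τ₀ = (-6.5354·0.206101 − 0.192308·-6.0) / 0.013793 = -0.193104/0.013793 ≈ -14.0.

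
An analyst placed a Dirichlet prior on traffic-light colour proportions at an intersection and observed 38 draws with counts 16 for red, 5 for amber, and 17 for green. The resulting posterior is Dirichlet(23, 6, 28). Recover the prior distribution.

Dirichlet(7, 1, 11)

For a Dirichlet(α) prior with multinomial counts c, the posterior is Dirichlet(α + c) componentwise.
Subtract each count from the matching posterior parameter: 23−16=7, 6−5=1, 28−17=11.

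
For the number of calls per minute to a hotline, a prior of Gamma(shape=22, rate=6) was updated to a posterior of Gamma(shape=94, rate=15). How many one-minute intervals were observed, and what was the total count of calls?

A Gamma(α, β) prior (rate parametrization) on a Poisson rate with n observations summing to S gives posterior Gamma(α+S, β+n).
Matching: Σxᵢ = 94 − 22 = 72 and n = 15 − 6 = 9.

n = 9 one-minute intervals with total 72 calls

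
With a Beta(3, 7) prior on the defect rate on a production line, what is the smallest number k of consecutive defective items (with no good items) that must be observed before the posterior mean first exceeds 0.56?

After k defective items and 0 good items the posterior is Beta(3+k, 7), with mean (3+k)/(3+7+k).
Set (3+k)/(10+k) > 0.56 and solve: k > (0.56·10 − 3)/(1 − 0.56) = 5.909.
The smallest integer exceeding 5.909 is 6, and checking k=6: (9)/(16) = 0.5625 > 0.56.

k = 6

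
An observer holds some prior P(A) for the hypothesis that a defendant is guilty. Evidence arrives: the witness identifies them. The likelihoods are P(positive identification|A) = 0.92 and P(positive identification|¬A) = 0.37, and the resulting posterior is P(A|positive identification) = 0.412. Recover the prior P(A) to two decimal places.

P(A) = 0.22

In odds form, posterior odds = prior odds × likelihood ratio, so prior odds = posterior odds ÷ LR.
Posterior odds = 0.412/(1−0.412) = 0.7007. LR = 0.92/0.37 = 2.4865.
Prior odds = 0.7007/2.4865 = 0.2818, so P(A) = 0.2818/(1+0.2818) ≈ 0.22.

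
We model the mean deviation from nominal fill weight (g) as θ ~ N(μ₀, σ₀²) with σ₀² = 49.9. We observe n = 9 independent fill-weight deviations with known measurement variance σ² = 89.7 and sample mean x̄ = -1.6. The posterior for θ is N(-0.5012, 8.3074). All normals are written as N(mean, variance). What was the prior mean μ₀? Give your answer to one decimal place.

μ₀ = 5.0

With known observation variance, the Normal–Normal posterior has precision τ_n = τ₀ + n/σ² and mean μ_n = (τ₀μ₀ + (n/σ²)x̄)/τ_n.
Here τ₀ = 1/49.9 = 0.020040 and τ_data = 9/89.7 = 0.100334, so τ_n = 0.120374.
Rearranging for μ₀: μ₀ = (μ_n·τ_n − τ_data·x̄)/τ₀ = (-0.5012·0.120374 − 0.100334·-1.6) / 0.020040 = 0.100203/0.020040 ≈ 5.0.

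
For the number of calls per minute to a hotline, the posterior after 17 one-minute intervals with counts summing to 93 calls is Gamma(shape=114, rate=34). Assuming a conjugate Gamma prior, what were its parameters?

Gamma(shape=21, rate=17)

A Gamma(α, β) prior (rate parametrization) on a Poisson rate with n observations summing to S gives posterior Gamma(α+S, β+n).
So α = 114 − 93 = 21 and β = 34 − 17 = 17.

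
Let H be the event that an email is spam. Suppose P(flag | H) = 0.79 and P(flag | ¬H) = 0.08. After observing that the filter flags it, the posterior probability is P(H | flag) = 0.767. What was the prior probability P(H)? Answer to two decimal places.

In odds form, posterior odds = prior odds × likelihood ratio, so prior odds = posterior odds ÷ LR.
Posterior odds = 0.767/(1−0.767) = 3.2918. LR = 0.79/0.08 = 9.8750.
Prior odds = 3.2918/9.8750 = 0.3333, so P(H) = 0.3333/(1+0.3333) ≈ 0.25.

P(H) = 0.25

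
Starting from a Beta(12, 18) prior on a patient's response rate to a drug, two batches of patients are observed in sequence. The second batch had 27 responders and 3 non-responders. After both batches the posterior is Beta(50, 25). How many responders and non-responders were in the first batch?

11 responders and 4 non-responders

Because Beta–binomial updating is additive in the counts, the combined data contributed (α_post−α_prior, β_post−β_prior) successes and failures.
Total across both batches: 50−12=38 responders, 25−18=7 non-responders.
Subtract the second batch: 38−27=11 responders and 7−3=4 non-responders.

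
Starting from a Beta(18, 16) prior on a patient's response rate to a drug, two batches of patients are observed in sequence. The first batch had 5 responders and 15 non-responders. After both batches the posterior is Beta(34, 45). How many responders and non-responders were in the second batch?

11 responders and 14 non-responders

Sequential conjugate updates are equivalent to a single update on the pooled data, so total successes = posterior α − prior α and total failures = posterior β − prior β.
Total across both batches: 34−18=16 responders, 45−16=29 non-responders.
Subtract the first batch: 16−5=11 responders and 29−15=14 non-responders.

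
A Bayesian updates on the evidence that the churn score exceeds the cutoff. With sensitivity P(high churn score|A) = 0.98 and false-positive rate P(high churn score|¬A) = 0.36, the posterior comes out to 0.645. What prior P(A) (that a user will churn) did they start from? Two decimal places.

In odds form, posterior odds = prior odds × likelihood ratio, so prior odds = posterior odds ÷ LR.
Posterior odds = 0.645/(1−0.645) = 1.8169. LR = 0.98/0.36 = 2.7222.
Prior odds = 1.8169/2.7222 = 0.6674, so P(A) = 0.6674/(1+0.6674) ≈ 0.40.

P(A) = 0.40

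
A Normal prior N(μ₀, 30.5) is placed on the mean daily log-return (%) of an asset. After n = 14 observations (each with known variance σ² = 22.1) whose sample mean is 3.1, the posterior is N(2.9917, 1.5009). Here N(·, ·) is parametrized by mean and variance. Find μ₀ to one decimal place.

μ₀ = 0.9

With known observation variance, the Normal–Normal posterior has precision τ_n = τ₀ + n/σ² and mean μ_n = (τ₀μ₀ + (n/σ²)x̄)/τ_n.
Here τ₀ = 1/30.5 = 0.032787 and τ_data = 14/22.1 = 0.633484, so τ_n = 0.666271.
Rearranging for μ₀: μ₀ = (μ_n·τ_n − τ_data·x̄)/τ₀ = (2.9917·0.666271 − 0.633484·3.1) / 0.032787 = 0.029483/0.032787 ≈ 0.9.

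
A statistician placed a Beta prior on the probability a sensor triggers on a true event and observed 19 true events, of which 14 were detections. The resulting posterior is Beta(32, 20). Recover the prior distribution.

A Beta(a, b) prior with s successes and f failures in binomial data gives a Beta(a+s, b+f) posterior.
So a = 32 − 14 = 18 and b = 20 − 5 = 15.

Beta(18, 15)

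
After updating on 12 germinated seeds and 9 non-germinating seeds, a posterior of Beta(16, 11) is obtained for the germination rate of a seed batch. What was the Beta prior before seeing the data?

Beta(4, 2)

A Beta(α, β) prior with s successes and f failures in binomial data gives a Beta(α+s, β+f) posterior.
So α = 16 − 12 = 4 and β = 11 − 9 = 2.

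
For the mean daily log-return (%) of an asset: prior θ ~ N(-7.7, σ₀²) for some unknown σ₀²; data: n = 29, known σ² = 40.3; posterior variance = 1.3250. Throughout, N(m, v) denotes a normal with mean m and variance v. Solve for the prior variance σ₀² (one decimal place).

σ₀² = 28.5

Posterior precision equals prior precision plus data precision: 1/σ_n² = 1/σ₀² + n/σ².
So 1/σ₀² = 1/1.3250 − 29/40.3 = 0.754717 − 0.719603 = 0.035114.
Hence σ₀² = 1/0.035114 ≈ 28.5.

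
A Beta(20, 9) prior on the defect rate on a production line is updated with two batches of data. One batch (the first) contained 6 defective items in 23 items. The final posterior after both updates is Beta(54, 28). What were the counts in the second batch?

Sequential conjugate updates are equivalent to a single update on the pooled data, so total successes = posterior α − prior α and total failures = posterior β − prior β.
Total across both batches: 54−20=34 defective items, 28−9=19 good items.
Subtract the first batch: 34−6=28 defective items and 19−17=2 good items.

28 defective items and 2 good items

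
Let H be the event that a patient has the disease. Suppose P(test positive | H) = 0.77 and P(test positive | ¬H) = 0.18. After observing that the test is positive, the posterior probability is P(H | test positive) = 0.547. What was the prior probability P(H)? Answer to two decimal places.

Bayes' rule in odds form gives O(H|E) = O(H)·[P(E|H)/P(E|¬H)], hence O(H) = O(H|E)/LR.
Posterior odds = 0.547/(1−0.547) = 1.2075. LR = 0.77/0.18 = 4.2778.
Prior odds = 1.2075/4.2778 = 0.2823, so P(H) = 0.2823/(1+0.2823) ≈ 0.22.

P(H) = 0.22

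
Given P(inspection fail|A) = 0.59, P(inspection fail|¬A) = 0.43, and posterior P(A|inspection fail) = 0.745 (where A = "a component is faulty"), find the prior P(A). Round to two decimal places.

Bayes' rule in odds form gives O(A|E) = O(A)·[P(E|A)/P(E|¬A)], hence O(A) = O(A|E)/LR.
Posterior odds = 0.745/(1−0.745) = 2.9216. LR = 0.59/0.43 = 1.3721.
Prior odds = 2.9216/1.3721 = 2.1293, so P(A) = 2.1293/(1+2.1293) ≈ 0.68.

P(A) = 0.68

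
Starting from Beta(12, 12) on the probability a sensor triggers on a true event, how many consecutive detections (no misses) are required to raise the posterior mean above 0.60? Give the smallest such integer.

After k detections and 0 misses the posterior is Beta(12+k, 12), with mean (12+k)/(12+12+k).
Set (12+k)/(24+k) > 0.60 and solve: k > (0.60·24 − 12)/(1 − 0.60) = 6.000.
The smallest integer exceeding 6.000 is 7, and checking k=7: (19)/(31) = 0.6129 > 0.60.

k = 7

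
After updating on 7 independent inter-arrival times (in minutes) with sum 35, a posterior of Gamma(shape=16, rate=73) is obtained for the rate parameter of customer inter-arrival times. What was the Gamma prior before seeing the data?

For an exponential likelihood with a Gamma(α, β) prior on the rate, n observations with total T give posterior Gamma(α+n, β+T).
So α = 16 − 7 = 9 and β = 73 − 35 = 38.

Gamma(shape=9, rate=38)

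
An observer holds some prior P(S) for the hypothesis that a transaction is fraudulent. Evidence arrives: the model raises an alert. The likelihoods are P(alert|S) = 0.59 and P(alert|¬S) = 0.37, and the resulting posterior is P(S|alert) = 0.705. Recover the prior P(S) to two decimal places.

In odds form, posterior odds = prior odds × likelihood ratio, so prior odds = posterior odds ÷ LR.
Posterior odds = 0.705/(1−0.705) = 2.3898. LR = 0.59/0.37 = 1.5946.
Prior odds = 2.3898/1.5946 = 1.4987, so P(S) = 1.4987/(1+1.4987) ≈ 0.60.

P(S) = 0.60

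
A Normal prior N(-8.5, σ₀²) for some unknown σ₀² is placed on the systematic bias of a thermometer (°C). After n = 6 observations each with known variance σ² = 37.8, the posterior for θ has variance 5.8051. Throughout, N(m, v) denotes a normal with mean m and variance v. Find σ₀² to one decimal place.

σ₀² = 73.9

For the Normal–Normal model with known σ², precisions add: τ_n = τ₀ + n/σ².
So 1/σ₀² = 1/5.8051 − 6/37.8 = 0.172262 − 0.158730 = 0.013532.
Hence σ₀² = 1/0.013532 ≈ 73.9.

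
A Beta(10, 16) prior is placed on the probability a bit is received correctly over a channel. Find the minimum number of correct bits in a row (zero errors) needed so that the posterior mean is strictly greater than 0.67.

After k correct bits and 0 errors the posterior is Beta(10+k, 16), with mean (10+k)/(10+16+k).
Set (10+k)/(26+k) > 0.67 and solve: k > (0.67·26 − 10)/(1 − 0.67) = 22.485.
The smallest integer exceeding 22.485 is 23, and checking k=23: (33)/(49) = 0.6735 > 0.67.

k = 23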